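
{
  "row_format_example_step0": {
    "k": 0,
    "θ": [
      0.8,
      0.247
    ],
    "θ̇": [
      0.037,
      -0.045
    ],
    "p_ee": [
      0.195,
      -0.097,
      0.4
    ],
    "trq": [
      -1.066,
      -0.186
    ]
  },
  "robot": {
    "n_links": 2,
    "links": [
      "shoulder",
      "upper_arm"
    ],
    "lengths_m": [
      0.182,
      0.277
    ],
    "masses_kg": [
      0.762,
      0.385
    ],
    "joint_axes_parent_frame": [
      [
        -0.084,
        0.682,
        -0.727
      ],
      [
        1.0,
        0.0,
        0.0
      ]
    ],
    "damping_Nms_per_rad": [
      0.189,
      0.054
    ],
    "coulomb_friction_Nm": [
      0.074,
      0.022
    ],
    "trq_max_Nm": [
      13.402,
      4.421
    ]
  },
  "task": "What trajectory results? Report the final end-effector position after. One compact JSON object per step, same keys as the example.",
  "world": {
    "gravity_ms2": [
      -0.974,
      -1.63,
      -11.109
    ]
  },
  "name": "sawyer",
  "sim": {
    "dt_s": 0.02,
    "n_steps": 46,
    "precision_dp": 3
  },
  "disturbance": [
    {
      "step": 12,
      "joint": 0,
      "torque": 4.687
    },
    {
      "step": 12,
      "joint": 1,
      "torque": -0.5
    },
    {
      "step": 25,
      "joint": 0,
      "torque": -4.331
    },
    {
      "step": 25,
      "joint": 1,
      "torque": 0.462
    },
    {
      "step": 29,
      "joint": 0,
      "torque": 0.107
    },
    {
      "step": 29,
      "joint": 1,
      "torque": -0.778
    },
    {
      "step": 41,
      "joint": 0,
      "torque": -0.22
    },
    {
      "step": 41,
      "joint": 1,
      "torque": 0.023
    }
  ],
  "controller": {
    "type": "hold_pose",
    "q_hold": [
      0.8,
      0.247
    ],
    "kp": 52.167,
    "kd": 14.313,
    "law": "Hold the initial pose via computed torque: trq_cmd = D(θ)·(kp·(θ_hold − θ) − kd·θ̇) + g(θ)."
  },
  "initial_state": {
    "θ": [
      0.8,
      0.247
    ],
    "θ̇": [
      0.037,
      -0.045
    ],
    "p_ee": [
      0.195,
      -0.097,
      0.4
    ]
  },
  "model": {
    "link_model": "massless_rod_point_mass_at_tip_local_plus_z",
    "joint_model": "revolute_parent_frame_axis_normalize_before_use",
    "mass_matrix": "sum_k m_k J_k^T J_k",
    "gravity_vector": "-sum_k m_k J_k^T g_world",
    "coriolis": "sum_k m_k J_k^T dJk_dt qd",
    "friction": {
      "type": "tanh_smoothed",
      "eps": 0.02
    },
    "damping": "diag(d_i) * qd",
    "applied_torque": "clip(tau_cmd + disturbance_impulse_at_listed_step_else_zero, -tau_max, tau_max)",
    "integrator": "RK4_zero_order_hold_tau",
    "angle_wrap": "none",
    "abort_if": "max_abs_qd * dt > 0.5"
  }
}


{"k":1,"\u03b8":[0.8,0.246],"\u03b8\u0307":[0.005,-0.021],"p_ee":[0.195,-0.097,0.4],"trq":[-1.048,-0.196]}
{"k":2,"\u03b8":[0.8,0.246],"\u03b8\u0307":[0.001,-0.006],"p_ee":[0.195,-0.097,0.4],"trq":[-1.046,-0.202]}
{"k":3,"\u03b8":[0.8,0.246],"\u03b8\u0307":[0.0,-0.001],"p_ee":[0.195,-0.097,0.4],"trq":[-1.045,-0.204]}
{"k":4,"\u03b8":[0.8,0.246],"\u03b8\u0307":[-0.0,0.001],"p_ee":[0.195,-0.097,0.4],"trq":[-1.045,-0.205]}
{"k":5,"\u03b8":[0.8,0.246],"\u03b8\u0307":[-0.0,0.001],"p_ee":[0.195,-0.097,0.4],"trq":[-1.045,-0.205]}
{"k":6,"\u03b8":[0.8,0.246],"\u03b8\u0307":[-0.0,0.001],"p_ee":[0.195,-0.097,0.4],"trq":[-1.045,-0.205]}
{"k":7,"\u03b8":[0.8,0.246],"\u03b8\u0307":[-0.0,0.001],"p_ee":[0.195,-0.097,0.4],"trq":[-1.044,-0.205]}
{"k":8,"\u03b8":[0.8,0.246],"\u03b8\u0307":[-0.0,0.001],"p_ee":[0.195,-0.097,0.4],"trq":[-1.044,-0.205]}
{"k":9,"\u03b8":[0.8,0.246],"\u03b8\u0307":[-0.0,0.001],"p_ee":[0.195,-0.097,0.4],"trq":[-1.044,-0.205]}
{"k":10,"\u03b8":[0.8,0.246],"\u03b8\u0307":[-0.0,0.001],"p_ee":[0.195,-0.097,0.4],"trq":[-1.044,-0.205]}
{"k":11,"\u03b8":[0.8,0.246],"\u03b8\u0307":[-0.0,0.001],"p_ee":[0.195,-0.097,0.4],"trq":[-1.044,-0.205]}
{"k":12,"\u03b8":[0.8,0.246],"\u03b8\u0307":[-0.0,0.001],"p_ee":[0.195,-0.097,0.4],"trq":[3.643,-0.705]}
{"k":13,"\u03b8":[0.824,0.246],"\u03b8\u0307":[2.309,-0.046],"p_ee":[0.2,-0.1,0.397],"trq":[-2.387,-0.032]}
{"k":14,"\u03b8":[0.861,0.244],"\u03b8\u0307":[1.404,-0.109],"p_ee":[0.207,-0.104,0.393],"trq":[-2.022,-0.023]}
{"k":15,"\u03b8":[0.883,0.242],"\u03b8\u0307":[0.795,-0.102],"p_ee":[0.212,-0.106,0.39],"trq":[-1.764,-0.037]}
{"k":16,"\u03b8":[0.894,0.24],"\u03b8\u0307":[0.388,-0.072],"p_ee":[0.214,-0.107,0.388],"trq":[-1.58,-0.059]}
{"k":17,"\u03b8":[0.899,0.239],"\u03b8\u0307":[0.118,-0.039],"p_ee":[0.215,-0.107,0.387],"trq":[-1.447,-0.082]}
{"k":18,"\u03b8":[0.9,0.239],"\u03b8\u0307":[-0.044,-0.01],"p_ee":[0.215,-0.107,0.387],"trq":[-1.359,-0.102]}
{"k":19,"\u03b8":[0.899,0.239],"\u03b8\u0307":[-0.09,0.008],"p_ee":[0.215,-0.107,0.387],"trq":[-1.327,-0.113]}
{"k":20,"\u03b8":[0.897,0.239],"\u03b8\u0307":[-0.119,0.013],"p_ee":[0.215,-0.107,0.388],"trq":[-1.304,-0.119]}
{"k":21,"\u03b8":[0.894,0.239],"\u03b8\u0307":[-0.136,0.015],"p_ee":[0.214,-0.107,0.388],"trq":[-1.286,-0.124]}
{"k":22,"\u03b8":[0.891,0.24],"\u03b8\u0307":[-0.144,0.016],"p_ee":[0.214,-0.106,0.388],"trq":[-1.272,-0.128]}
{"k":23,"\u03b8":[0.888,0.24],"\u03b8\u0307":[-0.147,0.016],"p_ee":[0.213,-0.106,0.389],"trq":[-1.261,-0.132]}
{"k":24,"\u03b8":[0.885,0.24],"\u03b8\u0307":[-0.145,0.016],"p_ee":[0.212,-0.106,0.389],"trq":[-1.252,-0.135]}
{"k":25,"\u03b8":[0.882,0.241],"\u03b8\u0307":[-0.142,0.016],"p_ee":[0.212,-0.105,0.39],"trq":[-5.575,0.324]}
{"k":26,"\u03b8":[0.858,0.241],"\u03b8\u0307":[-2.291,0.005],"p_ee":[0.207,-0.102,0.393],"trq":[0.018,-0.279]}
{"k":27,"\u03b8":[0.82,0.241],"\u03b8\u0307":[-1.487,-0.008],"p_ee":[0.2,-0.098,0.398],"trq":[-0.299,-0.258]}
{"k":28,"\u03b8":[0.796,0.241],"\u03b8\u0307":[-0.934,0.005],"p_ee":[0.195,-0.095,0.401],"trq":[-0.521,-0.25]}
{"k":29,"\u03b8":[0.781,0.241],"\u03b8\u0307":[-0.557,0.013],"p_ee":[0.192,-0.094,0.403],"trq":[-0.571,-1.022]}
{"k":30,"\u03b8":[0.773,0.236],"\u03b8\u0307":[-0.296,-0.483],"p_ee":[0.191,-0.092,0.404],"trq":[-0.824,-0.014]}
{"k":31,"\u03b8":[0.769,0.228],"\u03b8\u0307":[-0.12,-0.298],"p_ee":[0.191,-0.09,0.404],"trq":[-0.901,-0.065]}
{"k":32,"\u03b8":[0.767,0.224],"\u03b8\u0307":[-0.011,-0.165],"p_ee":[0.192,-0.089,0.404],"trq":[-0.953,-0.103]}
{"k":33,"\u03b8":[0.768,0.221],"\u03b8\u0307":[0.019,-0.076],"p_ee":[0.192,-0.088,0.404],"trq":[-0.967,-0.133]}
{"k":34,"\u03b8":[0.768,0.22],"\u03b8\u0307":[0.019,-0.017],"p_ee":[0.192,-0.088,0.404],"trq":[-0.965,-0.156]}
{"k":35,"\u03b8":[0.768,0.22],"\u03b8\u0307":[0.018,0.012],"p_ee":[0.192,-0.088,0.404],"trq":[-0.964,-0.168]}
{"k":36,"\u03b8":[0.769,0.221],"\u03b8\u0307":[0.017,0.022],"p_ee":[0.192,-0.088,0.404],"trq":[-0.964,-0.172]}
{"k":37,"\u03b8":[0.769,0.221],"\u03b8\u0307":[0.016,0.026],"p_ee":[0.192,-0.088,0.404],"trq":[-0.964,-0.175]}
{"k":38,"\u03b8":[0.769,0.222],"\u03b8\u0307":[0.016,0.028],"p_ee":[0.192,-0.088,0.404],"trq":[-0.965,-0.177]}
{"k":39,"\u03b8":[0.77,0.222],"\u03b8\u0307":[0.015,0.028],"p_ee":[0.192,-0.089,0.404],"trq":[-0.965,-0.179]}
{"k":40,"\u03b8":[0.77,0.223],"\u03b8\u0307":[0.015,0.028],"p_ee":[0.192,-0.089,0.404],"trq":[-0.966,-0.18]}
{"k":41,"\u03b8":[0.77,0.223],"\u03b8\u0307":[0.015,0.028],"p_ee":[0.192,-0.089,0.404],"trq":[-1.186,-0.158]}
{"k":42,"\u03b8":[0.77,0.224],"\u03b8\u0307":[-0.05,0.033],"p_ee":[0.192,-0.089,0.404],"trq":[-0.927,-0.189]}
{"k":43,"\u03b8":[0.77,0.225],"\u03b8\u0307":[0.01,0.035],"p_ee":[0.192,-0.089,0.404],"trq":[-0.96,-0.188]}
{"k":44,"\u03b8":[0.77,0.225],"\u03b8\u0307":[0.014,0.03],"p_ee":[0.192,-0.089,0.404],"trq":[-0.963,-0.187]}
{"k":45,"\u03b8":[0.77,0.226],"\u03b8\u0307":[0.015,0.026],"p_ee":[0.192,-0.089,0.404],"trq":[-0.964,-0.187]}
{"k":46,"\u03b8":[0.77,0.226],"\u03b8\u0307":[0.015,0.024],"p_ee":[0.192,-0.09,0.404]}
{"summary": "final p_ee position (m): 0.192 -0.090 0.404"}


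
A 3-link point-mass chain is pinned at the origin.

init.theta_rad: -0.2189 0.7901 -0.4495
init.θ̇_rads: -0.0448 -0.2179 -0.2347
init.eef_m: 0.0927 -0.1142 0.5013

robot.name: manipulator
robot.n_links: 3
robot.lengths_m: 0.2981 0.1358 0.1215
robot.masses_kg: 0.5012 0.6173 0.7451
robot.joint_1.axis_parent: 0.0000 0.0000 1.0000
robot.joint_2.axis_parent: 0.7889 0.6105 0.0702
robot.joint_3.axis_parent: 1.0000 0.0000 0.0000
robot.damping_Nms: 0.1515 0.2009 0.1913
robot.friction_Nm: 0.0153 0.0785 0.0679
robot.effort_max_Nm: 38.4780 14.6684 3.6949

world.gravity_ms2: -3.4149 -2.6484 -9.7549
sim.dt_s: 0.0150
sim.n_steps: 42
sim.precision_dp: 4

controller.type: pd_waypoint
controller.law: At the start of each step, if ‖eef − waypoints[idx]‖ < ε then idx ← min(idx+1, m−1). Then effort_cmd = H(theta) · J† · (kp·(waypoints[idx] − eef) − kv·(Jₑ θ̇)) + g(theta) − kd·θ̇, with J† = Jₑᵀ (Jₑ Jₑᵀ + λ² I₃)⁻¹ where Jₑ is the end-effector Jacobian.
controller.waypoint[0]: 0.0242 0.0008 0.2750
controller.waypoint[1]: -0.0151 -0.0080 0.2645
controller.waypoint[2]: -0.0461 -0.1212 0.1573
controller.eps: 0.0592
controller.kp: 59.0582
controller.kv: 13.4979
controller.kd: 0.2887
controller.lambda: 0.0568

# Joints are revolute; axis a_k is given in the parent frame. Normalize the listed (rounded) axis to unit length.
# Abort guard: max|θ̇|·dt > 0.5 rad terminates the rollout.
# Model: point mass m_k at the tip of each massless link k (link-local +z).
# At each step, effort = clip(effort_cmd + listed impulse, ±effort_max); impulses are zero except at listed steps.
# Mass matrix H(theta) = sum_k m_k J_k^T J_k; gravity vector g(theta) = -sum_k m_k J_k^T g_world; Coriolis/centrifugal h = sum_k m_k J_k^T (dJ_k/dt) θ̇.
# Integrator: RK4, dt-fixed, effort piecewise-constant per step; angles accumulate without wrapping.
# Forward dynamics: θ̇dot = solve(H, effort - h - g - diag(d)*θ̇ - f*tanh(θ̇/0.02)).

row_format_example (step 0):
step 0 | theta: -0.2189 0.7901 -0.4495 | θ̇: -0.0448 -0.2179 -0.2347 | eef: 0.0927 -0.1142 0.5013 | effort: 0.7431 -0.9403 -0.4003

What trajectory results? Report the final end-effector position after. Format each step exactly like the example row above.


step 1 | theta: -0.2200 0.7894 -0.4556 | θ̇: -0.0476 0.0776 -0.4417 | eef: 0.0926 -0.1135 0.5016 | effort: 0.7275 -1.1781 -0.3775
step 2 | theta: -0.2195 0.7908 -0.4595 | θ̇: 0.0448 0.1544 -0.2539 | eef: 0.0928 -0.1132 0.5015 | effort: 0.7061 -1.2975 -0.4631
step 3 | theta: -0.2190 0.7939 -0.4638 | θ̇: 0.0223 0.2560 -0.2952 | eef: 0.0932 -0.1132 0.5011 | effort: 0.7180 -1.3901 -0.4711
step 4 | theta: -0.2185 0.7981 -0.4677 | θ̇: 0.0361 0.3026 -0.2385 | eef: 0.0937 -0.1134 0.5006 | effort: 0.7219 -1.4530 -0.5047
step 5 | theta: -0.2181 0.8030 -0.4715 | θ̇: 0.0200 0.3528 -0.2592 | eef: 0.0943 -0.1138 0.5000 | effort: 0.7322 -1.5023 -0.5102
step 6 | theta: -0.2178 0.8085 -0.4751 | θ̇: 0.0240 0.3762 -0.2313 | eef: 0.0948 -0.1143 0.4993 | effort: 0.7374 -1.5372 -0.5284
step 7 | theta: -0.2175 0.8143 -0.4786 | θ̇: 0.0152 0.4014 -0.2409 | eef: 0.0955 -0.1149 0.4986 | effort: 0.7448 -1.5657 -0.5328
step 8 | theta: -0.2172 0.8204 -0.4821 | θ̇: 0.0155 0.4144 -0.2296 | eef: 0.0961 -0.1155 0.4978 | effort: 0.7498 -1.5873 -0.5425
step 9 | theta: -0.2170 0.8267 -0.4856 | θ̇: 0.0112 0.4275 -0.2335 | eef: 0.0967 -0.1162 0.4969 | effort: 0.7553 -1.6056 -0.5464
step 10 | theta: -0.2169 0.8332 -0.4890 | θ̇: 0.0102 0.4355 -0.2304 | eef: 0.0974 -0.1168 0.4961 | effort: 0.7598 -1.6208 -0.5519
step 11 | theta: -0.2167 0.8397 -0.4925 | θ̇: 0.0080 0.4429 -0.2323 | eef: 0.0981 -0.1175 0.4952 | effort: 0.7644 -1.6341 -0.5553
step 12 | theta: -0.2166 0.8464 -0.4959 | θ̇: 0.0067 0.4483 -0.2325 | eef: 0.0987 -0.1183 0.4943 | effort: 0.7686 -1.6461 -0.5590
step 13 | theta: -0.2165 0.8532 -0.4994 | θ̇: 0.0052 0.4530 -0.2341 | eef: 0.0994 -0.1190 0.4934 | effort: 0.7728 -1.6570 -0.5620
step 14 | theta: -0.2164 0.8600 -0.5029 | θ̇: 0.0040 0.4569 -0.2355 | eef: 0.1001 -0.1197 0.4925 | effort: 0.7768 -1.6673 -0.5649
step 15 | theta: -0.2163 0.8669 -0.5064 | θ̇: 0.0028 0.4605 -0.2374 | eef: 0.1007 -0.1204 0.4915 | effort: 0.7808 -1.6771 -0.5677
step 16 | theta: -0.2163 0.8738 -0.5100 | θ̇: 0.0016 0.4637 -0.2392 | eef: 0.1014 -0.1212 0.4906 | effort: 0.7847 -1.6866 -0.5703
step 17 | theta: -0.2163 0.8807 -0.5135 | θ̇: 0.0005 0.4666 -0.2412 | eef: 0.1021 -0.1219 0.4896 | effort: 0.7885 -1.6958 -0.5729
step 18 | theta: -0.2162 0.8878 -0.5171 | θ̇: -0.0006 0.4694 -0.2433 | eef: 0.1027 -0.1226 0.4886 | effort: 0.7923 -1.7048 -0.5754
step 19 | theta: -0.2162 0.8948 -0.5208 | θ̇: -0.0017 0.4721 -0.2455 | eef: 0.1034 -0.1234 0.4876 | effort: 0.7961 -1.7136 -0.5780
step 20 | theta: -0.2163 0.9019 -0.5245 | θ̇: -0.0027 0.4747 -0.2477 | eef: 0.1041 -0.1241 0.4866 | effort: 0.7999 -1.7223 -0.5805
step 21 | theta: -0.2163 0.9090 -0.5282 | θ̇: -0.0038 0.4773 -0.2500 | eef: 0.1047 -0.1248 0.4856 | effort: 0.8037 -1.7310 -0.5830
step 22 | theta: -0.2164 0.9162 -0.5319 | θ̇: -0.0049 0.4798 -0.2523 | eef: 0.1054 -0.1255 0.4846 | effort: 0.8074 -1.7395 -0.5855
step 23 | theta: -0.2164 0.9234 -0.5357 | θ̇: -0.0059 0.4823 -0.2547 | eef: 0.1060 -0.1263 0.4836 | effort: 0.8112 -1.7480 -0.5880
step 24 | theta: -0.2165 0.9307 -0.5395 | θ̇: -0.0070 0.4848 -0.2571 | eef: 0.1067 -0.1270 0.4825 | effort: 0.8149 -1.7565 -0.5905
step 25 | theta: -0.2166 0.9379 -0.5434 | θ̇: -0.0081 0.4872 -0.2596 | eef: 0.1073 -0.1277 0.4815 | effort: 0.8186 -1.7648 -0.5930
step 26 | theta: -0.2167 0.9453 -0.5473 | θ̇: -0.0091 0.4897 -0.2621 | eef: 0.1080 -0.1284 0.4804 | effort: 0.8223 -1.7731 -0.5955
step 27 | theta: -0.2169 0.9526 -0.5512 | θ̇: -0.0102 0.4921 -0.2647 | eef: 0.1086 -0.1291 0.4793 | effort: 0.8260 -1.7813 -0.5980
step 28 | theta: -0.2170 0.9600 -0.5552 | θ̇: -0.0114 0.4946 -0.2674 | eef: 0.1093 -0.1298 0.4783 | effort: 0.8298 -1.7895 -0.6005
step 29 | theta: -0.2172 0.9674 -0.5592 | θ̇: -0.0125 0.4970 -0.2701 | eef: 0.1099 -0.1305 0.4772 | effort: 0.8335 -1.7976 -0.6031
step 30 | theta: -0.2174 0.9749 -0.5633 | θ̇: -0.0136 0.4994 -0.2728 | eef: 0.1106 -0.1312 0.4761 | effort: 0.8372 -1.8057 -0.6056
step 31 | theta: -0.2176 0.9824 -0.5674 | θ̇: -0.0148 0.5018 -0.2756 | eef: 0.1112 -0.1319 0.4750 | effort: 0.8409 -1.8137 -0.6082
step 32 | theta: -0.2178 0.9899 -0.5715 | θ̇: -0.0160 0.5042 -0.2784 | eef: 0.1118 -0.1325 0.4738 | effort: 0.8446 -1.8216 -0.6107
step 33 | theta: -0.2181 0.9975 -0.5757 | θ̇: -0.0172 0.5066 -0.2813 | eef: 0.1125 -0.1332 0.4727 | effort: 0.8483 -1.8294 -0.6133
step 34 | theta: -0.2183 1.0051 -0.5799 | θ̇: -0.0184 0.5090 -0.2843 | eef: 0.1131 -0.1339 0.4716 | effort: 0.8520 -1.8372 -0.6159
step 35 | theta: -0.2186 1.0128 -0.5842 | θ̇: -0.0197 0.5114 -0.2872 | eef: 0.1137 -0.1346 0.4704 | effort: 0.8557 -1.8449 -0.6185
step 36 | theta: -0.2189 1.0205 -0.5885 | θ̇: -0.0209 0.5138 -0.2903 | eef: 0.1143 -0.1352 0.4693 | effort: 0.8594 -1.8525 -0.6210
step 37 | theta: -0.2192 1.0282 -0.5929 | θ̇: -0.0222 0.5162 -0.2934 | eef: 0.1149 -0.1359 0.4681 | effort: 0.8631 -1.8600 -0.6236
step 38 | theta: -0.2196 1.0359 -0.5973 | θ̇: -0.0235 0.5186 -0.2965 | eef: 0.1156 -0.1365 0.4669 | effort: 0.8669 -1.8675 -0.6263
step 39 | theta: -0.2199 1.0437 -0.6018 | θ̇: -0.0248 0.5210 -0.2997 | eef: 0.1162 -0.1372 0.4657 | effort: 0.8706 -1.8748 -0.6289
step 40 | theta: -0.2203 1.0516 -0.6063 | θ̇: -0.0261 0.5234 -0.3029 | eef: 0.1168 -0.1378 0.4645 | effort: 0.8743 -1.8821 -0.6315
step 41 | theta: -0.2207 1.0594 -0.6109 | θ̇: -0.0275 0.5257 -0.3062 | eef: 0.1174 -0.1384 0.4633 | effort: 0.8780 -1.8893 -0.6341
step 42 | theta: -0.2211 1.0673 -0.6155 | θ̇: -0.0288 0.5281 -0.3095 | eef: 0.1179 -0.1391 0.4621
final eef position (m): 0.1179 -0.1391 0.4621


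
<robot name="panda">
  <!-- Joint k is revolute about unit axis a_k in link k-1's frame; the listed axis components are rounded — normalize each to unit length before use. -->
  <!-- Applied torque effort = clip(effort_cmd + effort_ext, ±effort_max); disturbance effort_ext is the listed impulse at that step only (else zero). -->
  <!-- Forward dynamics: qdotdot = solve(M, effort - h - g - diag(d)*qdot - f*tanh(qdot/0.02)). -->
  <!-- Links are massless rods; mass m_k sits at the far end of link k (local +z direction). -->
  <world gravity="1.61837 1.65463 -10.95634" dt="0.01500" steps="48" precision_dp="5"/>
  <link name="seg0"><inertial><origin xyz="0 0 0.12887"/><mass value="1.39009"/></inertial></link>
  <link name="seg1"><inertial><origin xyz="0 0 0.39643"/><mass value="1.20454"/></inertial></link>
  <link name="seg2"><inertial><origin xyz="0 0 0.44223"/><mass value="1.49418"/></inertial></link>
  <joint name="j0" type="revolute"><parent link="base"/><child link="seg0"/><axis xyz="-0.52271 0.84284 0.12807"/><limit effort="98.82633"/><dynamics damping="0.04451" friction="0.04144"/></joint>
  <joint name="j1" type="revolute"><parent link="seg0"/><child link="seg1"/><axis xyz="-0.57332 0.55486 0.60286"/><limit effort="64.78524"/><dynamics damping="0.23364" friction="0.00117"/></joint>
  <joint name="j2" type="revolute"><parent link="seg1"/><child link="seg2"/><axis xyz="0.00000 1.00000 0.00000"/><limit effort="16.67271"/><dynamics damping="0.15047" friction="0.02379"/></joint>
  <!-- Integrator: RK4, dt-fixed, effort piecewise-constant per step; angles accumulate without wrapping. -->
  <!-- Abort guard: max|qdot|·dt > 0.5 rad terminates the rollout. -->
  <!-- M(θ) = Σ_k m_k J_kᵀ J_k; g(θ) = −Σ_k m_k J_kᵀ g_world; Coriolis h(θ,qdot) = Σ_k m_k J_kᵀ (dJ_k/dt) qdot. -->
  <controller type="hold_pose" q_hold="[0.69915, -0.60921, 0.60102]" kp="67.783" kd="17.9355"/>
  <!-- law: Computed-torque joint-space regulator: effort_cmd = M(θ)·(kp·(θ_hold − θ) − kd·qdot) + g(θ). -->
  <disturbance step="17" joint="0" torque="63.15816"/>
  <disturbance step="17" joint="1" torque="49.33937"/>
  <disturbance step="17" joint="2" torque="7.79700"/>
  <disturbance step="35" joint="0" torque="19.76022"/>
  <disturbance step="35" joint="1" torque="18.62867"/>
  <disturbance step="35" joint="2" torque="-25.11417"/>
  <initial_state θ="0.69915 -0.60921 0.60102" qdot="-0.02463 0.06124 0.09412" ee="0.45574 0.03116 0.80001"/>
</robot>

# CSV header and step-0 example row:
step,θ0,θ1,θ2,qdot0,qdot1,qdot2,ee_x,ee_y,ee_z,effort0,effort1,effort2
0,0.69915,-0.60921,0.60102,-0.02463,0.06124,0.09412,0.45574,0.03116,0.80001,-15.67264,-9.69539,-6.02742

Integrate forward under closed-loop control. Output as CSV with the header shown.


step,θ0,θ1,θ2,qdot0,qdot1,qdot2,ee_x,ee_y,ee_z,effort0,effort1,effort2
1,0.69894,-0.60855,0.60221,-0.00517,0.02919,0.06535,0.45630,0.03119,0.79954,-15.41081,-9.48776,-5.88597
2,0.69892,-0.60822,0.60303,0.00068,0.01592,0.04407,0.45670,0.03121,0.79920,-15.19692,-9.32388,-5.77388
3,0.69894,-0.60804,0.60357,0.00188,0.00973,0.02818,0.45697,0.03123,0.79897,-15.02511,-9.19412,-5.68553
4,0.69897,-0.60792,0.60391,0.00181,0.00609,0.01645,0.45715,0.03125,0.79883,-14.88848,-9.09129,-5.61668
5,0.69899,-0.60785,0.60409,0.00138,0.00359,0.00809,0.45726,0.03126,0.79874,-14.78032,-9.00986,-5.56403
6,0.69901,-0.60781,0.60417,0.00090,0.00172,0.00236,0.45731,0.03128,0.79870,-14.69498,-8.94545,-5.52440
7,0.69902,-0.60779,0.60418,0.00047,0.00026,-0.00148,0.45733,0.03129,0.79869,-14.62779,-8.89457,-5.49470
8,0.69902,-0.60780,0.60413,0.00013,-0.00090,-0.00399,0.45732,0.03129,0.79870,-14.57502,-8.85445,-5.47237
9,0.69902,-0.60782,0.60406,-0.00012,-0.00180,-0.00561,0.45729,0.03130,0.79873,-14.53365,-8.82290,-5.45547
10,0.69902,-0.60785,0.60397,-0.00030,-0.00247,-0.00660,0.45724,0.03129,0.79877,-14.50131,-8.79814,-5.44261
11,0.69902,-0.60789,0.60387,-0.00042,-0.00296,-0.00718,0.45719,0.03129,0.79881,-14.47611,-8.77877,-5.43278
12,0.69901,-0.60794,0.60376,-0.00049,-0.00329,-0.00746,0.45713,0.03128,0.79886,-14.45654,-8.76368,-5.42523
13,0.69900,-0.60799,0.60364,-0.00054,-0.00349,-0.00754,0.45706,0.03127,0.79891,-14.44142,-8.75197,-5.41942
14,0.69899,-0.60804,0.60353,-0.00056,-0.00359,-0.00748,0.45699,0.03126,0.79897,-14.42981,-8.74293,-5.41493
15,0.69898,-0.60809,0.60342,-0.00056,-0.00361,-0.00733,0.45693,0.03124,0.79902,-14.42095,-8.73600,-5.41144
16,0.69898,-0.60815,0.60331,-0.00055,-0.00358,-0.00713,0.45686,0.03123,0.79907,-14.41426,-8.73073,-5.40872
17,0.69897,-0.60820,0.60321,-0.00053,-0.00349,-0.00689,0.45680,0.03122,0.79912,48.74889,40.61261,2.39040
18,0.70016,-0.60263,0.59912,0.16504,0.73861,-0.53771,0.45936,0.03466,0.79829,-31.96994,-22.42130,-7.58022
19,0.70257,-0.59347,0.59218,0.15548,0.48485,-0.38831,0.46379,0.04057,0.79676,-28.26670,-19.48649,-7.12756
20,0.70472,-0.58751,0.58723,0.12959,0.31157,-0.27180,0.46690,0.04475,0.79562,-25.31407,-17.16245,-6.75933
21,0.70642,-0.58372,0.58384,0.09675,0.19422,-0.18131,0.46902,0.04760,0.79482,-22.96216,-15.32262,-6.46196
22,0.70762,-0.58141,0.58164,0.06286,0.11527,-0.11154,0.47038,0.04943,0.79429,-21.09073,-13.86667,-6.22311
23,0.70833,-0.58008,0.58037,0.03163,0.06211,-0.05833,0.47117,0.05049,0.79398,-19.60367,-12.71515,-6.03214
24,0.70862,-0.57944,0.57979,0.00780,0.02255,-0.01876,0.47153,0.05098,0.79384,-18.42651,-11.80527,-5.87962
25,0.70864,-0.57936,0.57972,-0.00433,-0.01342,0.00835,0.47156,0.05103,0.79383,-17.50125,-11.08783,-5.75390
26,0.70853,-0.57978,0.57998,-0.01040,-0.04264,0.02597,0.47134,0.05077,0.79392,-16.77445,-10.52364,-5.64859
27,0.70834,-0.58058,0.58046,-0.01434,-0.06378,0.03785,0.47094,0.05028,0.79410,-16.20340,-10.08075,-5.56412
28,0.70811,-0.58165,0.58108,-0.01722,-0.07807,0.04581,0.47041,0.04963,0.79433,-15.75545,-9.73392,-5.49767
29,0.70783,-0.58289,0.58181,-0.01931,-0.08708,0.05086,0.46980,0.04888,0.79459,-15.40500,-9.46309,-5.44593
30,0.70753,-0.58423,0.58259,-0.02070,-0.09218,0.05376,0.46913,0.04807,0.79488,-15.13176,-9.25236,-5.40602
31,0.70722,-0.58563,0.58341,-0.02147,-0.09445,0.05505,0.46843,0.04722,0.79519,-14.91965,-9.08911,-5.37555
32,0.70690,-0.58705,0.58423,-0.02171,-0.09468,0.05515,0.46771,0.04636,0.79549,-14.75586,-8.96332,-5.35260
33,0.70657,-0.58846,0.58505,-0.02152,-0.09347,0.05439,0.46700,0.04550,0.79580,-14.63022,-8.86705,-5.33560
34,0.70625,-0.58985,0.58586,-0.02099,-0.09123,0.05302,0.46630,0.04466,0.79610,-14.53461,-8.79400,-5.32329
35,0.70595,-0.59119,0.58664,-0.02022,-0.08828,0.05123,0.46561,0.04385,0.79639,5.29760,9.88950,-16.67271
36,0.70042,-0.58087,0.57877,-0.68980,1.43025,-1.09774,0.46503,0.04660,0.79802,-19.92880,-13.84808,-2.20000
37,0.69234,-0.56368,0.56478,-0.39603,0.87280,-0.76993,0.46445,0.05184,0.80053,-18.76407,-12.68620,-2.93610
38,0.68785,-0.55348,0.55509,-0.20947,0.49535,-0.52243,0.46382,0.05528,0.80229,-17.83239,-11.77244,-3.48823
39,0.68559,-0.54797,0.54868,-0.09514,0.24392,-0.33367,0.46322,0.05736,0.80352,-17.09162,-11.06047,-3.90934
40,0.68468,-0.54557,0.54475,-0.02817,0.07940,-0.18963,0.46266,0.05844,0.80435,-16.50448,-10.50851,-4.23414
41,0.68451,-0.54514,0.54273,0.00196,-0.01761,-0.07942,0.46216,0.05880,0.80490,-16.03409,-10.08154,-4.48655
42,0.68459,-0.54579,0.54217,0.00754,-0.06730,0.00392,0.46171,0.05862,0.80522,-15.65450,-9.75121,-4.68238
43,0.68471,-0.54703,0.54267,0.00788,-0.09711,0.06229,0.46130,0.05809,0.80539,-15.35364,-9.49504,-4.82558
44,0.68482,-0.54862,0.54392,0.00630,-0.11511,0.10379,0.46093,0.05730,0.80545,-15.11711,-9.29650,-4.93706
45,0.68490,-0.55043,0.54569,0.00463,-0.12596,0.13249,0.46059,0.05634,0.80542,-14.93215,-9.14290,-5.02500
46,0.68496,-0.55237,0.54782,0.00341,-0.13202,0.15138,0.46027,0.05528,0.80534,-14.78804,-9.02439,-5.09453
47,0.68501,-0.55437,0.55017,0.00264,-0.13467,0.16282,0.45998,0.05415,0.80521,-14.67607,-8.93328,-5.14965
48,0.68505,-0.55639,0.55266,0.00226,-0.13482,0.16865,0.45971,0.05299,0.80505,,,


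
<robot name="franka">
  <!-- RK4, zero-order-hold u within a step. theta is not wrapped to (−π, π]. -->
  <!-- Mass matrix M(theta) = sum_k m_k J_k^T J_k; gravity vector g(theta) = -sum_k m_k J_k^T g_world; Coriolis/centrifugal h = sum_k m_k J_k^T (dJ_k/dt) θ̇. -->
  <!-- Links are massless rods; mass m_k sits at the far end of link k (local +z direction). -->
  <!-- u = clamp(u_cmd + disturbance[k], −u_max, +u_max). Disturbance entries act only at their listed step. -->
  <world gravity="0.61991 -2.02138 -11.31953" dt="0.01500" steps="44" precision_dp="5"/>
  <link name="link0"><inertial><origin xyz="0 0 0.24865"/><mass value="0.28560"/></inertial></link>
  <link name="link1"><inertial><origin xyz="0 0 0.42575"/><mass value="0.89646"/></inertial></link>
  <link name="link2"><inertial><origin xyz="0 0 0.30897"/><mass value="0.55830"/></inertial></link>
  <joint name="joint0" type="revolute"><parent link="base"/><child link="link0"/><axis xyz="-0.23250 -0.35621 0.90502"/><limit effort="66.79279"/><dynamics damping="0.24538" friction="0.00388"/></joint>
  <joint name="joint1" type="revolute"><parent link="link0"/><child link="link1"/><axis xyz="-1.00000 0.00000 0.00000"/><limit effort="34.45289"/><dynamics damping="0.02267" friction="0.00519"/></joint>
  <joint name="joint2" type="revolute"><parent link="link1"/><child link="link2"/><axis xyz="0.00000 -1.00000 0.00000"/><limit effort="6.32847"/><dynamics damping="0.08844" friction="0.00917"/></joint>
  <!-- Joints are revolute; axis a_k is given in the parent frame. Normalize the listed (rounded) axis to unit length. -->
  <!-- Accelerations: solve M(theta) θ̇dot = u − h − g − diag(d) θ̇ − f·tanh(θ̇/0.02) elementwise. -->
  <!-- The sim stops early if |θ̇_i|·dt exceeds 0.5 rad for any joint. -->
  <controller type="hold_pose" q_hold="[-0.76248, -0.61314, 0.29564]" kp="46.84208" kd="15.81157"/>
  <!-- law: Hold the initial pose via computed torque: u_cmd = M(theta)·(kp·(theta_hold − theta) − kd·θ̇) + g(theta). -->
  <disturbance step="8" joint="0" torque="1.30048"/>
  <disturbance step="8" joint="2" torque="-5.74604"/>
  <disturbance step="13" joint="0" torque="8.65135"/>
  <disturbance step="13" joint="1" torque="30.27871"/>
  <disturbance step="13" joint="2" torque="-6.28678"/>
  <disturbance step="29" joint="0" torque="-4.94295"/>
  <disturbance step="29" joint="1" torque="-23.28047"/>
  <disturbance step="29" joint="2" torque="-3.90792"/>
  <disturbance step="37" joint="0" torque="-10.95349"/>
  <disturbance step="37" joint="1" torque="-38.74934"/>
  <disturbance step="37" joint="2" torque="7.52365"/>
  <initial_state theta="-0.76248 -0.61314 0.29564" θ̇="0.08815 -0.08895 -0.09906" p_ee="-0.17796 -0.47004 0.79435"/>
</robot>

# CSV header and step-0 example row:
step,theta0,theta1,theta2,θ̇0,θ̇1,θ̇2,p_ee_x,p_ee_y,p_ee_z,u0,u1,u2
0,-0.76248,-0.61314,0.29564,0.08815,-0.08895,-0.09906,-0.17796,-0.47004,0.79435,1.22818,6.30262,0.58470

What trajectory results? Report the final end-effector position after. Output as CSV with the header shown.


step,theta0,theta1,theta2,θ̇0,θ̇1,θ̇2,p_ee_x,p_ee_y,p_ee_z,u0,u1,u2
1,-0.76157,-0.61425,0.29431,0.03786,-0.06080,-0.07747,-0.17808,-0.47072,0.79387,1.21542,6.21504,0.56233
2,-0.76120,-0.61502,0.29330,0.01548,-0.04244,-0.05699,-0.17817,-0.47121,0.79353,1.20277,6.14191,0.54492
3,-0.76104,-0.61556,0.29257,0.00687,-0.02997,-0.03918,-0.17826,-0.47156,0.79328,1.19130,6.08164,0.53124
4,-0.76097,-0.61594,0.29209,0.00368,-0.02090,-0.02481,-0.17833,-0.47180,0.79311,1.18148,6.03237,0.52052
5,-0.76093,-0.61620,0.29180,0.00206,-0.01395,-0.01404,-0.17838,-0.47196,0.79299,1.17333,5.99232,0.51236
6,-0.76091,-0.61637,0.29165,0.00081,-0.00849,-0.00652,-0.17842,-0.47205,0.79291,1.16663,5.95986,0.50644
7,-0.76090,-0.61647,0.29159,-0.00021,-0.00423,-0.00152,-0.17846,-0.47210,0.79287,1.16115,5.93361,0.50229
8,-0.76091,-0.61650,0.29159,-0.00094,-0.00095,0.00174,-0.17848,-0.47211,0.79285,2.45717,5.91242,-5.24663
9,-0.76138,-0.61639,0.27951,-0.05559,0.01474,-1.60510,-0.17608,-0.47491,0.79256,0.84744,5.89758,1.89025
10,-0.76176,-0.61626,0.25873,-0.00942,0.00536,-1.17247,-0.17188,-0.47970,0.79197,0.92724,5.88961,1.61635
11,-0.76170,-0.61623,0.24367,0.00714,0.00247,-0.84052,-0.16878,-0.48314,0.79147,0.99225,5.88433,1.39879
12,-0.76151,-0.61620,0.23300,0.01119,0.00232,-0.58509,-0.16655,-0.48555,0.79109,1.04391,5.87983,1.22593
13,-0.76131,-0.61617,0.22572,0.01080,0.00307,-0.38845,-0.16499,-0.48718,0.79082,9.73559,34.45289,-5.19832
14,-0.76377,-0.60842,0.20726,-0.34845,1.03302,-2.06472,-0.15795,-0.48873,0.79330,-0.95861,-1.10968,2.50315
15,-0.76758,-0.59499,0.18102,-0.20371,0.77031,-1.45001,-0.14674,-0.48999,0.79764,-0.46977,0.16996,2.11791
16,-0.76970,-0.58504,0.16284,-0.11508,0.56566,-0.98609,-0.13851,-0.49054,0.80079,-0.07447,1.22152,1.81379
17,-0.77083,-0.57781,0.15074,-0.06234,0.40644,-0.63409,-0.13267,-0.49062,0.80309,0.24314,2.08240,1.57247
18,-0.77138,-0.57268,0.14327,-0.03197,0.28261,-0.36664,-0.12871,-0.49040,0.80476,0.49696,2.78555,1.38028
19,-0.77163,-0.56920,0.13932,-0.01578,0.18650,-0.16395,-0.12623,-0.48999,0.80596,0.69881,3.35897,1.22678
20,-0.77171,-0.56699,0.13802,-0.00660,0.11162,-0.01123,-0.12491,-0.48947,0.80680,0.85831,3.82609,1.10407
21,-0.77174,-0.56576,0.13869,-0.00414,0.05420,0.09848,-0.12447,-0.48888,0.80735,0.98337,4.20625,1.00919
22,-0.77176,-0.56529,0.14078,-0.00141,0.00928,0.17908,-0.12470,-0.48827,0.80767,1.08065,4.51522,0.93340
23,-0.77178,-0.56540,0.14390,-0.00153,-0.02454,0.23728,-0.12543,-0.48764,0.80781,1.15567,4.76490,0.87218
24,-0.77182,-0.56596,0.14777,-0.00116,-0.05031,0.27845,-0.12653,-0.48702,0.80781,1.21277,4.96685,0.82252
25,-0.77186,-0.56685,0.15215,-0.00013,-0.06980,0.30646,-0.12791,-0.48641,0.80770,1.25574,5.13070,0.78205
26,-0.77189,-0.56800,0.15687,0.00080,-0.08410,0.32425,-0.12947,-0.48582,0.80749,1.28750,5.26361,0.74888
27,-0.77191,-0.56932,0.16180,0.00148,-0.09421,0.33417,-0.13116,-0.48524,0.80722,1.31036,5.37132,0.72153
28,-0.77193,-0.57077,0.16684,0.00193,-0.10098,0.33808,-0.13293,-0.48468,0.80689,1.32619,5.45851,0.69881
29,-0.77194,-0.57231,0.17189,0.00221,-0.10512,0.33747,-0.13474,-0.48413,0.80652,-3.60648,-17.75149,-3.22810
30,-0.76020,-0.58277,0.17072,1.38948,-1.24389,-0.49621,-0.13764,-0.48743,0.80280,2.57235,11.32703,1.58523
31,-0.74653,-0.59814,0.16452,0.56354,-0.84021,-0.32291,-0.14127,-0.49352,0.79674,2.35771,10.39261,1.35700
32,-0.74104,-0.60882,0.16073,0.23068,-0.60158,-0.17373,-0.14444,-0.49789,0.79221,2.15388,9.58802,1.19351
33,-0.73885,-0.61659,0.15904,0.09479,-0.44434,-0.04525,-0.14724,-0.50093,0.78881,1.97714,8.91734,1.06841
34,-0.73804,-0.62236,0.15910,0.03136,-0.33005,0.05522,-0.14972,-0.50295,0.78628,1.82929,8.36512,0.97226
35,-0.73790,-0.62664,0.16047,0.00302,-0.24434,0.13204,-0.15194,-0.50417,0.78444,1.70681,7.91249,0.89742
36,-0.73803,-0.62979,0.16287,-0.00954,-0.17840,0.19056,-0.15391,-0.50478,0.78314,1.60637,7.54251,0.83709
37,-0.73828,-0.63206,0.16603,-0.01668,-0.12648,0.23315,-0.15567,-0.50492,0.78226,-9.42909,-31.50898,6.32847
38,-0.72413,-0.64696,0.18575,1.64173,-1.78668,2.34817,-0.16409,-0.50545,0.77726,4.12488,16.46990,-0.63032
39,-0.70936,-0.66856,0.21553,0.54244,-1.15365,1.66810,-0.17730,-0.50622,0.76927,3.51272,14.52085,-0.43191
40,-0.70485,-0.68290,0.23698,0.14550,-0.78231,1.22050,-0.18723,-0.50644,0.76345,2.98637,12.92603,-0.24381
41,-0.70410,-0.69266,0.25287,-0.00264,-0.53059,0.91573,-0.19462,-0.50624,0.75930,2.55307,11.62171,-0.08931
42,-0.70470,-0.69920,0.26491,-0.05502,-0.34682,0.70008,-0.20003,-0.50574,0.75645,2.20305,10.55633,0.03242
43,-0.70577,-0.70333,0.27416,-0.07417,-0.20667,0.54050,-0.20390,-0.50502,0.75464,1.92395,9.68721,0.12708
44,-0.70699,-0.70560,0.28133,-0.08102,-0.09825,0.41940,-0.20658,-0.50413,0.75366,,,
# final p_ee position (m): -0.20658 -0.50413 0.75366


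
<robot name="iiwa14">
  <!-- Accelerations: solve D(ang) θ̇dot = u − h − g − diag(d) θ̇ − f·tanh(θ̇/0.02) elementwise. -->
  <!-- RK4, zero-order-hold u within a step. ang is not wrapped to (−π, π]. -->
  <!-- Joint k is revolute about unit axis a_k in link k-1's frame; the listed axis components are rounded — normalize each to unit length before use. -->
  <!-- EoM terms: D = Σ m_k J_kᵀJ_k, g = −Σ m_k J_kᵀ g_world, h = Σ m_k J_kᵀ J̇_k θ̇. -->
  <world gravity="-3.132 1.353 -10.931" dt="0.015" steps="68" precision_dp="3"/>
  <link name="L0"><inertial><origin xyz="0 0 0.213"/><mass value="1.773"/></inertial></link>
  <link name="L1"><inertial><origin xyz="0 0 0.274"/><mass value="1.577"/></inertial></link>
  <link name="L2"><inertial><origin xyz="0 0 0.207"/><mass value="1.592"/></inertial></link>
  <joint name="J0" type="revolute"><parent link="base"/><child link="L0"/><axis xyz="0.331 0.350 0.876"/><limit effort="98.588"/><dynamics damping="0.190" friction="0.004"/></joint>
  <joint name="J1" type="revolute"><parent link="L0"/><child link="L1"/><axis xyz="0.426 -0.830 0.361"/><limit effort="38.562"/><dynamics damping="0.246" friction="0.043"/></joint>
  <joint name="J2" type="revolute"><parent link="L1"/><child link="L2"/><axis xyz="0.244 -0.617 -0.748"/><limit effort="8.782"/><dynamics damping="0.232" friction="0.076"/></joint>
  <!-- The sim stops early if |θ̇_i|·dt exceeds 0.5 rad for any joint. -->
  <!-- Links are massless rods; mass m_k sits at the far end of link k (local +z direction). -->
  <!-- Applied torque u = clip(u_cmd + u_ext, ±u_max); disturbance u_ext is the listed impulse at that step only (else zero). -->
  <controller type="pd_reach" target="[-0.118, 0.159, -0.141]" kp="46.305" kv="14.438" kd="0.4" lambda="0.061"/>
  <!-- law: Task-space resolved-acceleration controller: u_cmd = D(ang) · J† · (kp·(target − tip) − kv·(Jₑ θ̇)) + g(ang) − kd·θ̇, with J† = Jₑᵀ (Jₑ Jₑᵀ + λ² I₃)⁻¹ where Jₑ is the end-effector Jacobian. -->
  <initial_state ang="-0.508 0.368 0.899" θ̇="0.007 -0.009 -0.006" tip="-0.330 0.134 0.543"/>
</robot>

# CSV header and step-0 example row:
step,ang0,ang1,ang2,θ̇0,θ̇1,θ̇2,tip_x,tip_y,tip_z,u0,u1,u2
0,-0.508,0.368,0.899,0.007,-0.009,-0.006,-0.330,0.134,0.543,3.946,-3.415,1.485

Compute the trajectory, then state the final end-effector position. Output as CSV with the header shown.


step,ang0,ang1,ang2,θ̇0,θ̇1,θ̇2,tip_x,tip_y,tip_z,u0,u1,u2
1,-0.505,0.366,0.922,0.309,-0.210,2.884,-0.331,0.134,0.541,5.605,-4.960,-0.289
2,-0.500,0.364,0.970,0.353,-0.129,3.476,-0.332,0.135,0.537,6.344,-5.671,-0.705
3,-0.495,0.362,1.024,0.363,-0.013,3.668,-0.333,0.136,0.532,6.787,-6.100,-0.850
4,-0.490,0.363,1.079,0.373,0.101,3.779,-0.334,0.137,0.526,7.073,-6.363,-0.916
5,-0.484,0.365,1.137,0.383,0.212,3.854,-0.336,0.138,0.520,7.248,-6.525,-0.940
6,-0.478,0.369,1.195,0.393,0.323,3.906,-0.338,0.139,0.513,7.345,-6.622,-0.937
7,-0.472,0.375,1.254,0.400,0.435,3.940,-0.340,0.140,0.506,7.384,-6.674,-0.915
8,-0.466,0.382,1.313,0.402,0.548,3.958,-0.342,0.141,0.498,7.383,-6.697,-0.879
9,-0.460,0.392,1.373,0.400,0.665,3.960,-0.344,0.141,0.490,7.355,-6.702,-0.832
10,-0.454,0.402,1.432,0.391,0.784,3.946,-0.347,0.142,0.482,7.311,-6.697,-0.775
11,-0.448,0.415,1.491,0.376,0.906,3.917,-0.349,0.142,0.473,7.258,-6.689,-0.710
12,-0.443,0.430,1.550,0.354,1.029,3.874,-0.351,0.142,0.464,7.201,-6.682,-0.639
13,-0.438,0.446,1.607,0.326,1.155,3.818,-0.354,0.142,0.455,7.144,-6.679,-0.562
14,-0.433,0.464,1.664,0.292,1.281,3.749,-0.356,0.142,0.446,7.091,-6.682,-0.478
15,-0.429,0.484,1.720,0.252,1.407,3.667,-0.359,0.142,0.436,7.043,-6.695,-0.390
16,-0.425,0.506,1.774,0.207,1.532,3.575,-0.361,0.142,0.426,7.001,-6.717,-0.296
17,-0.423,0.530,1.827,0.158,1.656,3.473,-0.364,0.141,0.415,6.965,-6.751,-0.198
18,-0.421,0.556,1.879,0.105,1.777,3.362,-0.366,0.141,0.405,6.935,-6.796,-0.095
19,-0.420,0.584,1.929,0.049,1.895,3.243,-0.369,0.141,0.394,6.912,-6.854,0.011
20,-0.419,0.613,1.976,-0.009,2.008,3.118,-0.372,0.140,0.383,6.894,-6.924,0.120
21,-0.420,0.644,2.022,-0.068,2.116,2.989,-0.374,0.139,0.372,6.881,-7.007,0.230
22,-0.421,0.676,2.066,-0.128,2.218,2.855,-0.377,0.138,0.360,6.872,-7.102,0.343
23,-0.424,0.710,2.108,-0.189,2.314,2.718,-0.380,0.138,0.348,6.868,-7.207,0.456
24,-0.427,0.746,2.148,-0.250,2.402,2.579,-0.383,0.137,0.336,6.869,-7.323,0.569
25,-0.431,0.782,2.186,-0.310,2.482,2.440,-0.385,0.136,0.323,6.874,-7.446,0.681
26,-0.436,0.820,2.222,-0.369,2.553,2.302,-0.388,0.135,0.310,6.882,-7.574,0.790
27,-0.442,0.859,2.255,-0.427,2.615,2.165,-0.390,0.133,0.297,6.894,-7.706,0.896
28,-0.449,0.899,2.287,-0.483,2.669,2.031,-0.392,0.132,0.284,6.908,-7.837,0.997
29,-0.457,0.939,2.316,-0.538,2.712,1.901,-0.394,0.131,0.270,6.924,-7.965,1.093
30,-0.465,0.980,2.344,-0.592,2.746,1.774,-0.395,0.130,0.256,6.942,-8.086,1.184
31,-0.474,1.021,2.370,-0.643,2.770,1.652,-0.397,0.129,0.242,6.960,-8.197,1.267
32,-0.484,1.063,2.394,-0.693,2.784,1.535,-0.397,0.127,0.228,6.978,-8.295,1.343
33,-0.495,1.105,2.416,-0.741,2.789,1.424,-0.398,0.126,0.214,6.995,-8.377,1.411
34,-0.506,1.147,2.437,-0.787,2.784,1.318,-0.398,0.125,0.200,7.010,-8.440,1.471
35,-0.519,1.188,2.456,-0.831,2.770,1.219,-0.397,0.124,0.185,7.023,-8.482,1.523
36,-0.531,1.230,2.473,-0.874,2.748,1.126,-0.397,0.122,0.171,7.032,-8.502,1.566
37,-0.545,1.271,2.490,-0.915,2.718,1.039,-0.395,0.121,0.157,7.037,-8.498,1.600
38,-0.559,1.311,2.505,-0.954,2.680,0.958,-0.393,0.120,0.142,7.037,-8.469,1.626
39,-0.573,1.351,2.519,-0.991,2.635,0.883,-0.391,0.119,0.128,7.032,-8.416,1.644
40,-0.589,1.390,2.531,-1.026,2.584,0.815,-0.388,0.118,0.115,7.021,-8.338,1.654
41,-0.604,1.429,2.543,-1.060,2.527,0.752,-0.385,0.117,0.101,7.004,-8.236,1.656
42,-0.620,1.466,2.554,-1.092,2.465,0.695,-0.382,0.117,0.088,6.982,-8.111,1.652
43,-0.637,1.503,2.564,-1.122,2.398,0.643,-0.378,0.116,0.075,6.954,-7.965,1.641
44,-0.654,1.538,2.573,-1.150,2.328,0.596,-0.374,0.115,0.063,6.920,-7.798,1.624
45,-0.671,1.572,2.582,-1.177,2.254,0.553,-0.369,0.115,0.051,6.881,-7.613,1.602
46,-0.689,1.606,2.590,-1.201,2.178,0.515,-0.364,0.114,0.039,6.838,-7.411,1.575
47,-0.707,1.638,2.597,-1.223,2.100,0.480,-0.359,0.114,0.028,6.790,-7.195,1.544
48,-0.726,1.669,2.604,-1.243,2.020,0.449,-0.354,0.113,0.018,6.738,-6.967,1.509
49,-0.745,1.698,2.611,-1.261,1.940,0.422,-0.349,0.113,0.007,6.683,-6.727,1.471
50,-0.764,1.727,2.617,-1.276,1.859,0.397,-0.343,0.113,-0.002,6.625,-6.479,1.431
51,-0.783,1.754,2.623,-1.289,1.777,0.374,-0.338,0.113,-0.012,6.565,-6.224,1.389
52,-0.802,1.780,2.628,-1.300,1.696,0.354,-0.332,0.113,-0.020,6.504,-5.965,1.346
53,-0.822,1.805,2.633,-1.308,1.616,0.336,-0.327,0.113,-0.029,6.441,-5.702,1.301
54,-0.842,1.829,2.638,-1.314,1.537,0.320,-0.321,0.113,-0.037,6.377,-5.438,1.256
55,-0.861,1.851,2.643,-1.317,1.459,0.305,-0.316,0.113,-0.044,6.314,-5.174,1.211
56,-0.881,1.873,2.648,-1.318,1.382,0.291,-0.310,0.113,-0.051,6.250,-4.912,1.165
57,-0.901,1.893,2.652,-1.316,1.308,0.279,-0.305,0.113,-0.058,6.187,-4.652,1.120
58,-0.921,1.912,2.656,-1.312,1.235,0.267,-0.299,0.114,-0.064,6.124,-4.396,1.076
59,-0.940,1.930,2.660,-1.306,1.165,0.257,-0.294,0.114,-0.070,6.062,-4.145,1.032
60,-0.960,1.947,2.664,-1.297,1.097,0.247,-0.289,0.114,-0.076,6.001,-3.900,0.990
61,-0.979,1.963,2.667,-1.286,1.031,0.238,-0.284,0.115,-0.081,5.941,-3.662,0.949
62,-0.998,1.978,2.671,-1.273,0.969,0.230,-0.279,0.115,-0.086,5.883,-3.431,0.908
63,-1.017,1.992,2.674,-1.258,0.908,0.222,-0.274,0.116,-0.091,5.825,-3.208,0.870
64,-1.036,2.005,2.678,-1.241,0.851,0.215,-0.270,0.116,-0.095,5.769,-2.992,0.833
65,-1.055,2.018,2.681,-1.223,0.796,0.208,-0.265,0.117,-0.099,5.714,-2.786,0.797
66,-1.073,2.029,2.684,-1.203,0.744,0.202,-0.261,0.117,-0.103,5.661,-2.588,0.763
67,-1.091,2.040,2.687,-1.182,0.695,0.196,-0.256,0.118,-0.107,5.609,-2.399,0.731
68,-1.108,2.050,2.690,-1.159,0.648,0.191,-0.252,0.119,-0.111,,,
# final tip position (m): -0.252 0.119 -0.111


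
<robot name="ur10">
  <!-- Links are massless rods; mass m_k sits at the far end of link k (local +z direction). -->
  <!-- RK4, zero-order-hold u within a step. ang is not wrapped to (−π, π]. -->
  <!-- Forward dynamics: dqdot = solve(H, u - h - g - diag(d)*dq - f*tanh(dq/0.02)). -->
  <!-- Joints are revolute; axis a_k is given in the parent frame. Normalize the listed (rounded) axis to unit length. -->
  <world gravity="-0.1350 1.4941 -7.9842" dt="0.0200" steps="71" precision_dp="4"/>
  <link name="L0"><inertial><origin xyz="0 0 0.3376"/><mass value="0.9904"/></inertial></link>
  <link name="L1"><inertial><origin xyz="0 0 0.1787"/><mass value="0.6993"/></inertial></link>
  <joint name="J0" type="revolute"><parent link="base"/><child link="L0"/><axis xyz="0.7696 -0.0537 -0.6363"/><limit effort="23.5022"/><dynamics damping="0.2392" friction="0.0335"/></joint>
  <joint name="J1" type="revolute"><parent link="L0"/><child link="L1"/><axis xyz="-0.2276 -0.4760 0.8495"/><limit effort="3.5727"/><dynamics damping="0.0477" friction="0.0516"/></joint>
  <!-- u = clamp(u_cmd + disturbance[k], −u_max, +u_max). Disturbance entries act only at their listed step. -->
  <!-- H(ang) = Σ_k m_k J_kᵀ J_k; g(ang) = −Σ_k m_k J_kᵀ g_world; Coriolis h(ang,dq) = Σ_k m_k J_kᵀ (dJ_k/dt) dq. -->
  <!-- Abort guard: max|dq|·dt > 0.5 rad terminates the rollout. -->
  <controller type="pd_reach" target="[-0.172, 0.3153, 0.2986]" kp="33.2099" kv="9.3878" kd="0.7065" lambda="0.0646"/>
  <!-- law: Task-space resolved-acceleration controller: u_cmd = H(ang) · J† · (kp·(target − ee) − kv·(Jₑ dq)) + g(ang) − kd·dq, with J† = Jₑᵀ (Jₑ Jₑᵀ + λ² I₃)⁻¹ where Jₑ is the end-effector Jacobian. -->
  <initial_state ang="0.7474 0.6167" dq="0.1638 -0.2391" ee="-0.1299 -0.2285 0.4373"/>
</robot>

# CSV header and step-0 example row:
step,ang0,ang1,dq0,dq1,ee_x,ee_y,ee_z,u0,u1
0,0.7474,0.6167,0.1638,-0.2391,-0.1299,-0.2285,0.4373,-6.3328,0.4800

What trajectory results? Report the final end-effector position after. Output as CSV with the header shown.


step,ang0,ang1,dq0,dq1,ee_x,ee_y,ee_z,u0,u1
1,0.7441,0.6351,-0.4916,1.9717,-0.1308,-0.2268,0.4376,-5.0558,-1.1683
2,0.7307,0.6417,-0.8425,-1.1696,-0.1291,-0.2231,0.4398,-4.1693,1.1757
3,0.7097,0.6630,-1.2707,3.1343,-0.1273,-0.2167,0.4430,-3.4743,-2.0491
4,0.6837,0.6633,-1.3239,-2.8902,-0.1232,-0.2099,0.4474,-3.0237,2.4365
5,0.6531,0.6910,-1.7497,5.4050,-0.1208,-0.2006,0.4517,-2.5676,-3.5727
6,0.6204,0.6856,-1.5204,-5.6081,-0.1154,-0.1918,0.4570,-2.3658,3.5727
7,0.5853,0.6981,-2.0079,6.4928,-0.1114,-0.1815,0.4619,-1.9714,-3.5727
8,0.5482,0.7097,-1.6917,-4.9838,-0.1073,-0.1705,0.4668,-1.8907,3.5727
9,0.5095,0.7343,-2.1992,7.0864,-0.1044,-0.1585,0.4711,-1.5470,-3.5727
10,0.4694,0.7557,-1.7904,-4.5934,-0.1013,-0.1460,0.4752,-1.5284,3.5657
11,0.4281,0.7888,-2.3730,7.5523,-0.0993,-0.1330,0.4786,-1.1834,-3.5727
12,0.3856,0.8170,-1.8499,-4.3752,-0.0972,-0.1196,0.4819,-1.2064,3.3344
13,0.3424,0.8489,-2.4938,7.2240,-0.0957,-0.1061,0.4845,-0.8447,-3.5727
14,0.2988,0.8687,-1.8530,-4.8769,-0.0935,-0.0924,0.4872,-0.8822,3.5727
15,0.2542,0.9010,-2.6283,7.7361,-0.0926,-0.0785,0.4890,-0.4853,-3.5727
16,0.2091,0.9275,-1.8678,-4.7186,-0.0915,-0.0645,0.4905,-0.5522,3.4772
17,0.1634,0.9620,-2.7304,7.8001,-0.0914,-0.0505,0.4912,-0.1427,-3.5727
18,0.1176,0.9860,-1.8338,-5.0127,-0.0908,-0.0365,0.4919,-0.2234,3.5727
19,0.0712,1.0209,-2.8289,8.1113,-0.0914,-0.0227,0.4916,0.2045,-3.5727
20,0.0249,1.0463,-1.7872,-5.1612,-0.0916,-0.0089,0.4912,0.1081,3.5727
21,-0.0218,1.0815,-2.8980,8.2563,-0.0928,0.0045,0.4900,0.5365,-3.5727
22,-0.0678,1.1046,-1.7033,-5.5054,-0.0935,0.0180,0.4889,0.4356,3.5727
23,-0.1140,1.1363,-2.9229,8.2231,-0.0951,0.0309,0.4869,0.8546,-3.5727
24,-0.1590,1.1538,-1.5859,-5.9973,-0.0961,0.0439,0.4852,0.7587,3.5727
25,-0.2039,1.1787,-2.8917,8.0036,-0.0978,0.0563,0.4828,1.1594,-3.5727
26,-0.2470,1.1878,-1.4434,-6.5736,-0.0990,0.0690,0.4806,1.0712,3.5727
27,-0.2897,1.2035,-2.8001,7.6093,-0.1007,0.0809,0.4779,1.4509,-3.5727
28,-0.3303,1.2037,-1.3013,-7.0341,-0.1019,0.0932,0.4754,1.3672,3.5727
29,-0.3705,1.2124,-2.6852,7.3273,-0.1039,0.1045,0.4723,1.7293,-3.5727
30,-0.4086,1.2070,-1.1679,-7.2989,-0.1053,0.1162,0.4694,1.6302,3.5727
31,-0.4461,1.2100,-2.5394,7.0097,-0.1074,0.1269,0.4660,1.9747,-3.5727
32,-0.4812,1.1982,-1.0260,-7.6143,-0.1090,0.1380,0.4629,1.8561,3.5727
33,-0.5156,1.1938,-2.3613,6.5775,-0.1111,0.1482,0.4594,2.1932,-3.5727
34,-0.5476,1.1747,-0.8922,-7.9006,-0.1126,0.1588,0.4561,2.0494,3.5727
35,-0.5787,1.1625,-2.1623,6.0891,-0.1146,0.1684,0.4526,2.3861,-3.5727
36,-0.6075,1.1365,-0.7774,-8.1123,-0.1160,0.1785,0.4492,2.2148,3.5727
37,-0.6355,1.1184,-1.9641,5.7137,-0.1178,0.1876,0.4456,2.5503,-3.5727
38,-0.6614,1.0884,-0.6899,-8.1487,-0.1191,0.1970,0.4422,2.3546,3.5727
39,-0.6865,1.0659,-1.7664,5.3375,-0.1208,0.2054,0.4387,2.6860,-3.5727
40,-0.7098,1.0325,-0.6209,-8.1413,-0.1219,0.2143,0.4352,2.4767,3.5727
41,-0.7324,1.0063,-1.5762,4.9914,-0.1233,0.2222,0.4317,2.7971,-3.5727
42,-0.7533,0.9703,-0.5704,-8.0898,-0.1241,0.2304,0.4283,2.5862,3.5727
43,-0.7735,0.9414,-1.3978,4.6949,-0.1253,0.2378,0.4249,2.8869,-3.4197
44,-0.7926,0.9086,-0.5611,-7.5176,-0.1261,0.2451,0.4215,2.6909,3.5727
45,-0.8113,0.8870,-1.2686,4.8988,-0.1276,0.2513,0.4180,2.9586,-3.5601
46,-0.8287,0.8558,-0.5104,-7.5710,-0.1284,0.2579,0.4147,2.7657,3.5727
47,-0.8454,0.8309,-1.1210,4.6347,-0.1294,0.2638,0.4114,3.0112,-3.3546
48,-0.8613,0.8039,-0.5037,-6.9299,-0.1303,0.2696,0.4082,2.8455,3.5727
49,-0.8769,0.7888,-1.0243,5.0070,-0.1318,0.2743,0.4050,3.0570,-3.5727
50,-0.8913,0.7631,-0.4508,-7.1652,-0.1326,0.2795,0.4019,2.8958,3.5727
51,-0.9051,0.7423,-0.9018,4.6755,-0.1336,0.2841,0.3989,3.0895,-3.3694
52,-0.9183,0.7185,-0.4396,-6.6777,-0.1343,0.2888,0.3960,2.9574,3.5727
53,-0.9311,0.7054,-0.8190,4.9817,-0.1356,0.2925,0.3932,3.1211,-3.5727
54,-0.9430,0.6819,-0.3993,-6.9514,-0.1362,0.2968,0.3904,2.9983,3.5727
55,-0.9545,0.6628,-0.7185,4.6633,-0.1369,0.3006,0.3877,3.1444,-3.3485
56,-0.9654,0.6414,-0.3922,-6.4443,-0.1375,0.3044,0.3851,3.0490,3.5727
57,-0.9760,0.6309,-0.6509,5.0302,-0.1387,0.3073,0.3826,3.1669,-3.5727
58,-0.9859,0.6100,-0.3606,-6.7555,-0.1391,0.3108,0.3802,3.0811,3.5727
59,-0.9954,0.5932,-0.5688,4.7159,-0.1397,0.3139,0.3778,3.1834,-3.3787
60,-1.0044,0.5732,-0.3532,-6.3777,-0.1401,0.3171,0.3755,3.1218,3.5727
61,-1.0132,0.5630,-0.5082,5.0033,-0.1410,0.3195,0.3734,3.1993,-3.5727
62,-1.0214,0.5426,-0.3331,-6.6782,-0.1412,0.3225,0.3712,3.1508,3.5727
63,-1.0293,0.5266,-0.4399,4.7238,-0.1416,0.3251,0.3692,3.2121,-3.3781
64,-1.0369,0.5075,-0.3287,-6.2964,-0.1417,0.3278,0.3672,3.1853,3.5727
65,-1.0441,0.4984,-0.3869,5.0397,-0.1424,0.3297,0.3653,3.2231,-3.5727
66,-1.0511,0.4794,-0.3164,-6.5890,-0.1424,0.3323,0.3634,3.2104,3.5727
67,-1.0576,0.4649,-0.3304,4.7889,-0.1427,0.3344,0.3617,3.2328,-3.4223
68,-1.0640,0.4460,-0.3136,-6.3370,-0.1426,0.3368,0.3599,3.2393,3.5727
69,-1.0700,0.4363,-0.2813,5.0152,-0.1431,0.3385,0.3583,3.2405,-3.5727
70,-1.0758,0.4171,-0.3102,-6.5864,-0.1428,0.3407,0.3567,3.2637,3.5727
71,-1.0813,0.4029,-0.2329,4.8224,-0.1429,0.3426,0.3551,,
# final ee position (m): -0.1429 0.3426 0.3551
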